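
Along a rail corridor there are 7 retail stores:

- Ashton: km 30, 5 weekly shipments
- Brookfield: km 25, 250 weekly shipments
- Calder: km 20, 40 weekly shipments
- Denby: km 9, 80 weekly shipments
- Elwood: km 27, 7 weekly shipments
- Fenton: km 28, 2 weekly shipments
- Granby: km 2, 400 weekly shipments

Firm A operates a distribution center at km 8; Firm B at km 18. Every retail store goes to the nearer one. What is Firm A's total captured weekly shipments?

The indifferent point is the midpoint (8+18)/2 = 13; retail stores left of it (closer to Firm A at 8) go to Firm A, those right go to Firm B.
  Granby at 2 (w=400) → Firm A
  Denby at 9 (w=80) → Firm A
  Calder at 20 (w=40) → Firm B
  Brookfield at 25 (w=250) → Firm B
  Elwood at 27 (w=7) → Firm B
  Fenton at 28 (w=2) → Firm B
  Ashton at 30 (w=5) → Firm B
Firm A captures 480; Firm B captures 304.

480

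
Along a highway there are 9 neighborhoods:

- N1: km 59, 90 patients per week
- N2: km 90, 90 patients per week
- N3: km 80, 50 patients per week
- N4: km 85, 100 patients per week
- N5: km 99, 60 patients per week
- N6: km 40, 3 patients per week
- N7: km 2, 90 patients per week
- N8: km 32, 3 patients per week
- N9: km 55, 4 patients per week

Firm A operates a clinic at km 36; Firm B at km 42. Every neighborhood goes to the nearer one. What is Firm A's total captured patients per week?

The indifferent point is the midpoint (36+42)/2 = 39; neighborhoods left of it (closer to Firm A at 36) go to Firm A, those right go to Firm B.
  N7 at 2 (w=90) → Firm A
  N8 at 32 (w=3) → Firm A
  N6 at 40 (w=3) → Firm B
  N9 at 55 (w=4) → Firm B
  N1 at 59 (w=90) → Firm B
  N3 at 80 (w=50) → Firm B
  N4 at 85 (w=100) → Firm B
  N2 at 90 (w=90) → Firm B
  N5 at 99 (w=60) → Firm B
Firm A captures 93; Firm B captures 397.

93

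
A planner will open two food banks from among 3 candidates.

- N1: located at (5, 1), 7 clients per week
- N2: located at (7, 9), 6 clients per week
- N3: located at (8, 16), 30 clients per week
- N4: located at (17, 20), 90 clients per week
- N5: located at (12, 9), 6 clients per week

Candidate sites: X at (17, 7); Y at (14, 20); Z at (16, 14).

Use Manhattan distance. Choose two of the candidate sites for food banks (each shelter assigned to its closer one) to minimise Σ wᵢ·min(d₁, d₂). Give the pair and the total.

{X, Y}, total 810

Evaluate every pair (each demand assigned to the nearer of the two):
  {X, Y}: total = 810
  {Y, Z}: total = 876
  {X, Z}: total = 1170
Best pair: {X, Y} with total 810.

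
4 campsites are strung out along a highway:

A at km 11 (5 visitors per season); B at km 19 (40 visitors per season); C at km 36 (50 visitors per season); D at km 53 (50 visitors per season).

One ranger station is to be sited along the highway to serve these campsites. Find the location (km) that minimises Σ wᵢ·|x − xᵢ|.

x = 36

For a sum of weighted absolute distances on a line, the optimum is the weighted median (not the mean). Total weight W = 145; half-weight = 72.5.
Sort by position and accumulate weight:
  km 11 (A, w=5) → cum 5
  km 19 (B, w=40) → cum 45
  km 36 (C, w=50) → cum 95  ≥ 72.5 → median here
  km 53 (D, w=50) → cum 145
Optimal location: km 36.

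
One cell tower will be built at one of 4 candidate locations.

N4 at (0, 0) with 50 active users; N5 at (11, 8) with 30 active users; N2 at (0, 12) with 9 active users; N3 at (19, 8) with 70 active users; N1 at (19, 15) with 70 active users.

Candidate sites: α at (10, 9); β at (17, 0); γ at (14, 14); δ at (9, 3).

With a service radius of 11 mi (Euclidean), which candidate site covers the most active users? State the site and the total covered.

α, covering 179

Coverage radius r = 11 mi; a point is covered iff (Δx)²+(Δy)² ≤ 11² = 121.
  α (10, 9): covers {N5, N2, N3, N1} → 179
  β (17, 0): covers {N5, N3} → 100
  γ (14, 14): covers {N5, N3, N1} → 170
  δ (9, 3): covers {N4, N5} → 80
Maximum coverage at α: 179 active users.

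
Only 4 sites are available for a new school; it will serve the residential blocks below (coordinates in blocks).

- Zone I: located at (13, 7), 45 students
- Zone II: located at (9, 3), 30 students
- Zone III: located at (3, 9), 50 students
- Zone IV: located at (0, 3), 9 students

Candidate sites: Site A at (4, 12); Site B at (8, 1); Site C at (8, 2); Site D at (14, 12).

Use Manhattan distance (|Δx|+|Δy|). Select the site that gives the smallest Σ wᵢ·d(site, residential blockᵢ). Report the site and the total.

Site C, total 1191 blocks

Total weighted distance at each candidate:
  Site A (4, 12): total = 1367
  Site B (8, 1): total = 1325
  Site C (8, 2): total = 1191
  Site D (14, 12): total = 1597
Minimum is at Site C with total 1191 blocks.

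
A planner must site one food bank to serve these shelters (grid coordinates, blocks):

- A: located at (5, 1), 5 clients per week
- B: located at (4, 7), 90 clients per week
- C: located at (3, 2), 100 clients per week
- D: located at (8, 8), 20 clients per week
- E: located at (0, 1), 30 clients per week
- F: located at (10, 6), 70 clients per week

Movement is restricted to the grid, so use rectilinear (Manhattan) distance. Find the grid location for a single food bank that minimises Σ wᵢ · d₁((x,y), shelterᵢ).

Manhattan distance separates: Σwᵢ(|x−xᵢ|+|y−yᵢ|) = Σwᵢ|x−xᵢ| + Σwᵢ|y−yᵢ|, so x and y are optimised independently as 1-D weighted medians.
Total weight W = 315; half = 157.5.
x-coordinate, sorted with cumulative weight:
  x=0 (E, w=30) cum 30
  x=3 (C, w=100) cum 130
  x=4 (B, w=90) cum 220  ← median
  x=5 (A, w=5) cum 225
  x=8 (D, w=20) cum 245
  x=10 (F, w=70) cum 315
⇒ x* = 4
y-coordinate, sorted with cumulative weight:
  y=1 (A, w=5) cum 5
  y=1 (E, w=30) cum 35
  y=2 (C, w=100) cum 135
  y=6 (F, w=70) cum 205  ← median
  y=7 (B, w=90) cum 295
  y=8 (D, w=20) cum 315
⇒ y* = 6

(4, 6)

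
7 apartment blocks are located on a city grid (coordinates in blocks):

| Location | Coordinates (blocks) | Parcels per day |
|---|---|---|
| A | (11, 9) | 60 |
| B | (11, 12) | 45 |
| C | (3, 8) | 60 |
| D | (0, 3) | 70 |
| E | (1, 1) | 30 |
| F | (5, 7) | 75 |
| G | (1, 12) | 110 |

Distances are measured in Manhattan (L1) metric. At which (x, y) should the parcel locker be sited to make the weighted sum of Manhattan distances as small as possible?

(3, 8)

Manhattan distance separates: Σwᵢ(|x−xᵢ|+|y−yᵢ|) = Σwᵢ|x−xᵢ| + Σwᵢ|y−yᵢ|, so x and y are optimised independently as 1-D weighted medians.
Total weight W = 450; half = 225.
x-coordinate, sorted with cumulative weight:
  x=0 (D, w=70) cum 70
  x=1 (E, w=30) cum 100
  x=1 (G, w=110) cum 210
  x=3 (C, w=60) cum 270  ← median
  x=5 (F, w=75) cum 345
  x=11 (A, w=60) cum 405
  x=11 (B, w=45) cum 450
⇒ x* = 3
y-coordinate, sorted with cumulative weight:
  y=1 (E, w=30) cum 30
  y=3 (D, w=70) cum 100
  y=7 (F, w=75) cum 175
  y=8 (C, w=60) cum 235  ← median
  y=9 (A, w=60) cum 295
  y=12 (B, w=45) cum 340
  y=12 (G, w=110) cum 450
⇒ y* = 8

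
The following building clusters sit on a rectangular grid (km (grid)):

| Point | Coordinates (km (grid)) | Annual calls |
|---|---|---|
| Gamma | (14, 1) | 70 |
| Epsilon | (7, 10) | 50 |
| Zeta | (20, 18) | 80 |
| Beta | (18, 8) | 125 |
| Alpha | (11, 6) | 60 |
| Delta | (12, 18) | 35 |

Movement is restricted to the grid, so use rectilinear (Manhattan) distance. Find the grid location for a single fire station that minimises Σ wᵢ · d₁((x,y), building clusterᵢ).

Manhattan distance separates: Σwᵢ(|x−xᵢ|+|y−yᵢ|) = Σwᵢ|x−xᵢ| + Σwᵢ|y−yᵢ|, so x and y are optimised independently as 1-D weighted medians.
Total weight W = 420; half = 210.
x-coordinate, sorted with cumulative weight:
  x=7 (Epsilon, w=50) cum 50
  x=11 (Alpha, w=60) cum 110
  x=12 (Delta, w=35) cum 145
  x=14 (Gamma, w=70) cum 215  ← median
  x=18 (Beta, w=125) cum 340
  x=20 (Zeta, w=80) cum 420
⇒ x* = 14
y-coordinate, sorted with cumulative weight:
  y=1 (Gamma, w=70) cum 70
  y=6 (Alpha, w=60) cum 130
  y=8 (Beta, w=125) cum 255  ← median
  y=10 (Epsilon, w=50) cum 305
  y=18 (Zeta, w=80) cum 385
  y=18 (Delta, w=35) cum 420
⇒ y* = 8

(14, 8)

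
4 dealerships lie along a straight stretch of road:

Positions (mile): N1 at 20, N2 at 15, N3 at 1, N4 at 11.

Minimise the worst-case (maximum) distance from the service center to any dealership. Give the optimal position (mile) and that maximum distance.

location 10.5, max distance 9.5

The 1-center on a line is the midpoint of the two extreme points: leftmost at 1, rightmost at 20.
Optimal location = (1 + 20)/2 = 10.5; maximum distance = (20 − 1)/2 = 9.5.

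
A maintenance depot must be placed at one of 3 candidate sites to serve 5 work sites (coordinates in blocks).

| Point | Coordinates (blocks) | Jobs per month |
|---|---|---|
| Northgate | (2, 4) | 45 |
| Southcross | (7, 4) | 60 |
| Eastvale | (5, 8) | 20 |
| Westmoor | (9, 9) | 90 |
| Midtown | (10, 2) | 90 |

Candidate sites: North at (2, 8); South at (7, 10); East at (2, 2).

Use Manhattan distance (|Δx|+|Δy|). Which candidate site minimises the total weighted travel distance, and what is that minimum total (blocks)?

Total weighted distance at each candidate:
  North (2, 8): total = 2760
  South (7, 10): total = 2195
  East (2, 2): total = 2670
Minimum is at South with total 2195 blocks.

South, total 2195 blocks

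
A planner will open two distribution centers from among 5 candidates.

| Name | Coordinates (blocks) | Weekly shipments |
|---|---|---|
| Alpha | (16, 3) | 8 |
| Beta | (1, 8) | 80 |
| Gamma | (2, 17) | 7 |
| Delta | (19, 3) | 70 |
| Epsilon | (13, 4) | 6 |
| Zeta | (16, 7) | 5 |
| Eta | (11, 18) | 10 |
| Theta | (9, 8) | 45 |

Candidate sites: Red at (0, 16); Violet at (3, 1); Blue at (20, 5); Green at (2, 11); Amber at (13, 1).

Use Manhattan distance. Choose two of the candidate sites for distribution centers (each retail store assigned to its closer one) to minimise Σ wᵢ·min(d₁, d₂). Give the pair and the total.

Evaluate every pair (each demand assigned to the nearer of the two):
  {Blue, Green}: total = 1308
  {Green, Amber}: total = 1635
  {Red, Blue}: total = 1837
  {Violet, Blue}: total = 1980
  {Red, Amber}: total = 2029
  {Violet, Amber}: total = 2187
  {Violet, Green}: total = 2520
  {Blue, Amber}: total = 2692
  {Red, Violet}: total = 3009
  {Red, Green}: total = 3045
Best pair: {Blue, Green} with total 1308.

{Blue, Green}, total 1308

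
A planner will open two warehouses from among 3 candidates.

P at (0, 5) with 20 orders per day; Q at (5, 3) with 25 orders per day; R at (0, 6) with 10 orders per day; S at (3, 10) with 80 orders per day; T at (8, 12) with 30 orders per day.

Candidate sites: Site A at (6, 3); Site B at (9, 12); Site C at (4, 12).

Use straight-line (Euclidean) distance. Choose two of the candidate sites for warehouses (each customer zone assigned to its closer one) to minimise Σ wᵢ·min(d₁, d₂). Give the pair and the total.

{Site A, Site C}, total 517.5

Evaluate every pair (each demand assigned to the nearer of the two):
  {Site A, Site C}: total = 517.5
  {Site B, Site C}: total = 668.6
  {Site A, Site B}: total = 754.5
Best pair: {Site A, Site C} with total 517.5.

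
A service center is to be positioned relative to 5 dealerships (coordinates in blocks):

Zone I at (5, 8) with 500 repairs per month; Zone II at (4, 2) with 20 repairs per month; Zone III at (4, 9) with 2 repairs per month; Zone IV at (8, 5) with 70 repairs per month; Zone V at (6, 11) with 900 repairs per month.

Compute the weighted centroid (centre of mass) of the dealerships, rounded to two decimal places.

(5.73, 9.59)

The minimiser of Σwᵢ‖p−pᵢ‖² is the weighted centroid p* = (Σwᵢpᵢ)/(Σwᵢ).
Σwᵢ = 1492.
Σwᵢxᵢ = 500·5 + 20·4 + 2·4 + 70·8 + 900·6 = 8548.
Σwᵢyᵢ = 500·8 + 20·2 + 2·9 + 70·5 + 900·11 = 14308.
x* = 8548/1492 = 5.73, y* = 14308/1492 = 9.59.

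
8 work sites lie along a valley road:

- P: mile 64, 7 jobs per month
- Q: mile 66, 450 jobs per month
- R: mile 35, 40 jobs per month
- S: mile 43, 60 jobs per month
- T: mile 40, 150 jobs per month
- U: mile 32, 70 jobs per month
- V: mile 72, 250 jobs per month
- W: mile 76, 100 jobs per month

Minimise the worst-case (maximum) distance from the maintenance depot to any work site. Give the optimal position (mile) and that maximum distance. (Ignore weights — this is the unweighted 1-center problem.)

location 54, max distance 22

The 1-center on a line is the midpoint of the two extreme points: leftmost at 32, rightmost at 76.
Optimal location = (32 + 76)/2 = 54; maximum distance = (76 − 32)/2 = 22.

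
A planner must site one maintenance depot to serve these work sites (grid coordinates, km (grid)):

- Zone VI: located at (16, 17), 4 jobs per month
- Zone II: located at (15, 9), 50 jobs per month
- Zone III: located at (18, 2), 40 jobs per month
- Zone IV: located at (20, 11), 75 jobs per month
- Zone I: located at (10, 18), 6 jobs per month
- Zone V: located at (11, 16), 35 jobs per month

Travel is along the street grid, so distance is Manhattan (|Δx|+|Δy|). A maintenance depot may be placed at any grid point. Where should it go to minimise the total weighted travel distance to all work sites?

(18, 11)

Manhattan distance separates: Σwᵢ(|x−xᵢ|+|y−yᵢ|) = Σwᵢ|x−xᵢ| + Σwᵢ|y−yᵢ|, so x and y are optimised independently as 1-D weighted medians.
Total weight W = 210; half = 105.
x-coordinate, sorted with cumulative weight:
  x=10 (Zone I, w=6) cum 6
  x=11 (Zone V, w=35) cum 41
  x=15 (Zone II, w=50) cum 91
  x=16 (Zone VI, w=4) cum 95
  x=18 (Zone III, w=40) cum 135  ← median
  x=20 (Zone IV, w=75) cum 210
⇒ x* = 18
y-coordinate, sorted with cumulative weight:
  y=2 (Zone III, w=40) cum 40
  y=9 (Zone II, w=50) cum 90
  y=11 (Zone IV, w=75) cum 165  ← median
  y=16 (Zone V, w=35) cum 200
  y=17 (Zone VI, w=4) cum 204
  y=18 (Zone I, w=6) cum 210
⇒ y* = 11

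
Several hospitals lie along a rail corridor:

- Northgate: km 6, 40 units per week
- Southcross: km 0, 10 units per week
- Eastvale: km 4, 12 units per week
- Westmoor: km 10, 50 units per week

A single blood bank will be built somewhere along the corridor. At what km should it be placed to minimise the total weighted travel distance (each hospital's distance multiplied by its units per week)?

x = 6

For a sum of weighted absolute distances on a line, the optimum is the weighted median (not the mean). Total weight W = 112; half-weight = 56.
Sort by position and accumulate weight:
  km 0 (Southcross, w=10) → cum 10
  km 4 (Eastvale, w=12) → cum 22
  km 6 (Northgate, w=40) → cum 62  ≥ 56 → median here
  km 10 (Westmoor, w=50) → cum 112
Optimal location: km 6.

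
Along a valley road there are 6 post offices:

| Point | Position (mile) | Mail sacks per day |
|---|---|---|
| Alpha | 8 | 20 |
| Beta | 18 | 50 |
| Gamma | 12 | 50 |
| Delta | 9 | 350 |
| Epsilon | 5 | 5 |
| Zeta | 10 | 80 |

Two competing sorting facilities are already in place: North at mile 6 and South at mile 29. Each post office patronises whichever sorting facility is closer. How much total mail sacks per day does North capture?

The indifferent point is the midpoint (6+29)/2 = 17.5; post offices left of it (closer to North at 6) go to North, those right go to South.
  Epsilon at 5 (w=5) → North
  Alpha at 8 (w=20) → North
  Delta at 9 (w=350) → North
  Zeta at 10 (w=80) → North
  Gamma at 12 (w=50) → North
  Beta at 18 (w=50) → South
North captures 505; South captures 50.

505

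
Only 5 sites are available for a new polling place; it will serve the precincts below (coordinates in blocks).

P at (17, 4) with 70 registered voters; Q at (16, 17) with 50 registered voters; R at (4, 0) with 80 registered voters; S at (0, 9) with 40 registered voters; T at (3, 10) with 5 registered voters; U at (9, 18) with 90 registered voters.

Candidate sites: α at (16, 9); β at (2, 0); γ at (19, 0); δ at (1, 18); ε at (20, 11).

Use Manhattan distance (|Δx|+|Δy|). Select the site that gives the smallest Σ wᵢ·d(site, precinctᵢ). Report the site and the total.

Total weighted distance at each candidate:
  α (16, 9): total = 4650
  β (2, 0): total = 5785
  γ (19, 0): total = 6390
  δ (1, 18): total = 5750
  ε (20, 11): total = 5950
Minimum is at α with total 4650 blocks.

α, total 4650 blocks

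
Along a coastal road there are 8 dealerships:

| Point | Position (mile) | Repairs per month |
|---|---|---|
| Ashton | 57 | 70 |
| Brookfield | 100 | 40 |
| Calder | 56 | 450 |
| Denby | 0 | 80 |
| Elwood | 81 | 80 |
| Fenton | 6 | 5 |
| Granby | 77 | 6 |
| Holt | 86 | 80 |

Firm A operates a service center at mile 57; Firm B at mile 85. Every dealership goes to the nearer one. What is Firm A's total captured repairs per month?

605

The indifferent point is the midpoint (57+85)/2 = 71; dealerships left of it (closer to Firm A at 57) go to Firm A, those right go to Firm B.
  Denby at 0 (w=80) → Firm A
  Fenton at 6 (w=5) → Firm A
  Calder at 56 (w=450) → Firm A
  Ashton at 57 (w=70) → Firm A
  Granby at 77 (w=6) → Firm B
  Elwood at 81 (w=80) → Firm B
  Holt at 86 (w=80) → Firm B
  Brookfield at 100 (w=40) → Firm B
Firm A captures 605; Firm B captures 206.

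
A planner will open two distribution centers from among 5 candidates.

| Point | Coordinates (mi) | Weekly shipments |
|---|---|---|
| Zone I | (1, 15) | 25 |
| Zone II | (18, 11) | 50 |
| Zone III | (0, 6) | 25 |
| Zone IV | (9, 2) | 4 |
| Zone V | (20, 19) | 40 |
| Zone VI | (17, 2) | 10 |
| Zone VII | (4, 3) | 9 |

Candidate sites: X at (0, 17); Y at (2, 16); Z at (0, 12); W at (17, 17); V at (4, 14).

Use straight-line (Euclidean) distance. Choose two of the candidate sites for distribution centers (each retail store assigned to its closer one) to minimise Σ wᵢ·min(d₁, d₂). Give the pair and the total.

Evaluate every pair (each demand assigned to the nearer of the two):
  {Z, W}: total = 969.9
  {W, V}: total = 1052.0
  {Y, W}: total = 1069.7
  {X, W}: total = 1128.3
  {Z, V}: total = 1933.0
  {Y, V}: total = 1973.3
  {X, V}: total = 1993.8
  {Y, Z}: total = 2093.1
  {X, Y}: total = 2244.6
  {X, Z}: total = 2251.0
Best pair: {Z, W} with total 969.9.

{Z, W}, total 969.9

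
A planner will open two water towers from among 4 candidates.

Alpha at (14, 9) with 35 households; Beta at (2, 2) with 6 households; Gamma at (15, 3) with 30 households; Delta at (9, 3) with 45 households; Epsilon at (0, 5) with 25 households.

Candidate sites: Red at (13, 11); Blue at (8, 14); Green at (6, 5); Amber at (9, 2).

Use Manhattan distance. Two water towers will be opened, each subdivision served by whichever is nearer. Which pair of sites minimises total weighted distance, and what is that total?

Evaluate every pair (each demand assigned to the nearer of the two):
  {Red, Amber}: total = 702
  {Red, Green}: total = 822
  {Green, Amber}: total = 867
  {Blue, Amber}: total = 982
  {Blue, Green}: total = 1132
  {Red, Blue}: total = 1478
Best pair: {Red, Amber} with total 702.

{Red, Amber}, total 702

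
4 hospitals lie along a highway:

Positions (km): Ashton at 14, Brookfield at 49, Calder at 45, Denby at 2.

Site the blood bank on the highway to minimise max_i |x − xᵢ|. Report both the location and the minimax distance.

The 1-center on a line is the midpoint of the two extreme points: leftmost at 2, rightmost at 49.
Optimal location = (2 + 49)/2 = 25.5; maximum distance = (49 − 2)/2 = 23.5.

location 25.5, max distance 23.5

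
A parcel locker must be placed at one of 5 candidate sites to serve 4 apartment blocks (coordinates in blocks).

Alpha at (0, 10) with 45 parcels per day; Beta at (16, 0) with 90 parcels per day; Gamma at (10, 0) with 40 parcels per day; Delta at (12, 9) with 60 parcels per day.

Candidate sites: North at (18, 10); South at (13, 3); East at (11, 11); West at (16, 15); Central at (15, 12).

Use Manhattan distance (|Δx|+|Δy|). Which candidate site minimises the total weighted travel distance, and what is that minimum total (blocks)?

South, total 2100 blocks

Total weighted distance at each candidate:
  North (18, 10): total = 3030
  South (13, 3): total = 2100
  East (11, 11): total = 2640
  West (16, 15): total = 3735
  Central (15, 12): total = 2975
Minimum is at South with total 2100 blocks.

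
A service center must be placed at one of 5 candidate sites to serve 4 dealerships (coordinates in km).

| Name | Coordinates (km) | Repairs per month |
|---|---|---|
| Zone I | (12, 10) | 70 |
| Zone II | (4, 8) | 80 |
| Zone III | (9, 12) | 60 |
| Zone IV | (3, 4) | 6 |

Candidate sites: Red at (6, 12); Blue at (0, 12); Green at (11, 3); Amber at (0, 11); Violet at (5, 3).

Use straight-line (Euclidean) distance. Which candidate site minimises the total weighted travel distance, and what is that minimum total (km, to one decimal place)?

Total weighted distance at each candidate:
  Red (6, 12): total = 1031.8
  Blue (0, 12): total = 1895.4
  Green (11, 3): total = 1784.7
  Amber (0, 11): total = 1831.9
  Violet (5, 3): total = 1705.2
Minimum is at Red with total 1031.8 km.

Red, total 1031.8 km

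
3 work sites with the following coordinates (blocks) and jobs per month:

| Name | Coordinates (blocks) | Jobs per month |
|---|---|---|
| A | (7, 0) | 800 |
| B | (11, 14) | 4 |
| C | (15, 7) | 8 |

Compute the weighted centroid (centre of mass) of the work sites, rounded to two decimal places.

(7.10, 0.14)

The minimiser of Σwᵢ‖p−pᵢ‖² is the weighted centroid p* = (Σwᵢpᵢ)/(Σwᵢ).
Σwᵢ = 812.
Σwᵢxᵢ = 800·7 + 4·11 + 8·15 = 5764.
Σwᵢyᵢ = 800·0 + 4·14 + 8·7 = 112.
x* = 5764/812 = 7.10, y* = 112/812 = 0.14.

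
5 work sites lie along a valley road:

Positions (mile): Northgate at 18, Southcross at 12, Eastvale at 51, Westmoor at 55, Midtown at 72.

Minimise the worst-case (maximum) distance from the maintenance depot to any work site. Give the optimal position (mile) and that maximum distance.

The 1-center on a line is the midpoint of the two extreme points: leftmost at 12, rightmost at 72.
Optimal location = (12 + 72)/2 = 42; maximum distance = (72 − 12)/2 = 30.

location 42, max distance 30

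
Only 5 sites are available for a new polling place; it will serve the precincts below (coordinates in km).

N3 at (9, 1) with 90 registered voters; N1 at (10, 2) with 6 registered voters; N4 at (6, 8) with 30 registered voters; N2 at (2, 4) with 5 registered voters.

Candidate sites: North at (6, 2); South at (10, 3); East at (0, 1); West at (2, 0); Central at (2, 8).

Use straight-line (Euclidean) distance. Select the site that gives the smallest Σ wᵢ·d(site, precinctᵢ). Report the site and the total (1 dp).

South, total 439.7 km

Total weighted distance at each candidate:
  North (6, 2): total = 511.0
  South (10, 3): total = 439.7
  East (0, 1): total = 1164.9
  West (2, 0): total = 974.2
  Central (2, 8): total = 1091.0
Minimum is at South with total 439.7 km.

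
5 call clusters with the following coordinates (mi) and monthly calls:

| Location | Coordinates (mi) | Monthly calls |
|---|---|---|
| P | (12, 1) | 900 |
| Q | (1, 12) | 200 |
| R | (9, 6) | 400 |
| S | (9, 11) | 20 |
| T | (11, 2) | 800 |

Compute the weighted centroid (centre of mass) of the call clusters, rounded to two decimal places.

The minimiser of Σwᵢ‖p−pᵢ‖² is the weighted centroid p* = (Σwᵢpᵢ)/(Σwᵢ).
Σwᵢ = 2320.
Σwᵢxᵢ = 900·12 + 200·1 + 400·9 + 20·9 + 800·11 = 23580.
Σwᵢyᵢ = 900·1 + 200·12 + 400·6 + 20·11 + 800·2 = 7520.
x* = 23580/2320 = 10.16, y* = 7520/2320 = 3.24.

(10.16, 3.24)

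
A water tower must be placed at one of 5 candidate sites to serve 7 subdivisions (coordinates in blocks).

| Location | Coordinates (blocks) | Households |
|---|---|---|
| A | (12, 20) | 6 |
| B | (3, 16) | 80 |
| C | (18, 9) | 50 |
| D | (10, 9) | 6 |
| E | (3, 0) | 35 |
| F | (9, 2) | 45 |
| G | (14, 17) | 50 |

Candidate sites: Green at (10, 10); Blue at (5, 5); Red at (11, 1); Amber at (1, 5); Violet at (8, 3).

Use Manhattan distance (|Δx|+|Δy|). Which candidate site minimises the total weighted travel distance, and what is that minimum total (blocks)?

Green, total 3118 blocks

Total weighted distance at each candidate:
  Green (10, 10): total = 3118
  Blue (5, 5): total = 3686
  Red (11, 1): total = 4164
  Amber (1, 5): total = 4314
  Violet (8, 3): total = 3784
Minimum is at Green with total 3118 blocks.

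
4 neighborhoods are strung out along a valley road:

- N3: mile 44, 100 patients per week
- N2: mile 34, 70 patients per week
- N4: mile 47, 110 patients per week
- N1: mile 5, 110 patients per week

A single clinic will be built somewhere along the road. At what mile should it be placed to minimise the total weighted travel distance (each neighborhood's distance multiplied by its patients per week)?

x = 44

For a sum of weighted absolute distances on a line, the optimum is the weighted median (not the mean). Total weight W = 390; half-weight = 195.
Sort by position and accumulate weight:
  mile 5 (N1, w=110) → cum 110
  mile 34 (N2, w=70) → cum 180
  mile 44 (N3, w=100) → cum 280  ≥ 195 → median here
  mile 47 (N4, w=110) → cum 390
Optimal location: mile 44.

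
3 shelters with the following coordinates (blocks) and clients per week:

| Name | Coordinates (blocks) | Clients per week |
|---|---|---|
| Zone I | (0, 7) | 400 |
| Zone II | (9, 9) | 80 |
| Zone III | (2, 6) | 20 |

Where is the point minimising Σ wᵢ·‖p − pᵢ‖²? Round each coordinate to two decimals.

The minimiser of Σwᵢ‖p−pᵢ‖² is the weighted centroid p* = (Σwᵢpᵢ)/(Σwᵢ).
Σwᵢ = 500.
Σwᵢxᵢ = 400·0 + 80·9 + 20·2 = 760.
Σwᵢyᵢ = 400·7 + 80·9 + 20·6 = 3640.
x* = 760/500 = 1.52, y* = 3640/500 = 7.28.

(1.52, 7.28)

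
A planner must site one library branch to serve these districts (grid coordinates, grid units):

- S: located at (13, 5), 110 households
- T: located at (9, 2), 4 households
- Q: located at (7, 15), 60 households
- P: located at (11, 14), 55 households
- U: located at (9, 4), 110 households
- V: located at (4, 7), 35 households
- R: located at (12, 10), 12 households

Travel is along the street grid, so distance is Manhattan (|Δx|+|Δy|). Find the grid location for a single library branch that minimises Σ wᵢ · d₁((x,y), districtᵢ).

(9, 5)

Manhattan distance separates: Σwᵢ(|x−xᵢ|+|y−yᵢ|) = Σwᵢ|x−xᵢ| + Σwᵢ|y−yᵢ|, so x and y are optimised independently as 1-D weighted medians.
Total weight W = 386; half = 193.
x-coordinate, sorted with cumulative weight:
  x=4 (V, w=35) cum 35
  x=7 (Q, w=60) cum 95
  x=9 (T, w=4) cum 99
  x=9 (U, w=110) cum 209  ← median
  x=11 (P, w=55) cum 264
  x=12 (R, w=12) cum 276
  x=13 (S, w=110) cum 386
⇒ x* = 9
y-coordinate, sorted with cumulative weight:
  y=2 (T, w=4) cum 4
  y=4 (U, w=110) cum 114
  y=5 (S, w=110) cum 224  ← median
  y=7 (V, w=35) cum 259
  y=10 (R, w=12) cum 271
  y=14 (P, w=55) cum 326
  y=15 (Q, w=60) cum 386
⇒ y* = 5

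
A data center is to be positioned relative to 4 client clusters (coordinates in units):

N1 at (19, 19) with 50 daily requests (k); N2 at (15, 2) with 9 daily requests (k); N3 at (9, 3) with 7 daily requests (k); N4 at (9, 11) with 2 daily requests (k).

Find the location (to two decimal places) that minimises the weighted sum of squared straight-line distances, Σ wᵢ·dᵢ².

(17.15, 14.87)

The minimiser of Σwᵢ‖p−pᵢ‖² is the weighted centroid p* = (Σwᵢpᵢ)/(Σwᵢ).
Σwᵢ = 68.
Σwᵢxᵢ = 50·19 + 9·15 + 7·9 + 2·9 = 1166.
Σwᵢyᵢ = 50·19 + 9·2 + 7·3 + 2·11 = 1011.
x* = 1166/68 = 17.15, y* = 1011/68 = 14.87.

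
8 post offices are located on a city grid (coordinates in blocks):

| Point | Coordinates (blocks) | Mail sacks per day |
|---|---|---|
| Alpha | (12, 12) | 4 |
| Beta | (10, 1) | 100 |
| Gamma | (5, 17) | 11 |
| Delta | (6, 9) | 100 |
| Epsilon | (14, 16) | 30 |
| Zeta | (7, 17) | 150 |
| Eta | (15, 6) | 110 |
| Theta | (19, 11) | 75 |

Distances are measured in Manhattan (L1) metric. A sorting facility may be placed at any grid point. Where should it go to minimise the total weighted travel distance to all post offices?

Manhattan distance separates: Σwᵢ(|x−xᵢ|+|y−yᵢ|) = Σwᵢ|x−xᵢ| + Σwᵢ|y−yᵢ|, so x and y are optimised independently as 1-D weighted medians.
Total weight W = 580; half = 290.
x-coordinate, sorted with cumulative weight:
  x=5 (Gamma, w=11) cum 11
  x=6 (Delta, w=100) cum 111
  x=7 (Zeta, w=150) cum 261
  x=10 (Beta, w=100) cum 361  ← median
  x=12 (Alpha, w=4) cum 365
  x=14 (Epsilon, w=30) cum 395
  x=15 (Eta, w=110) cum 505
  x=19 (Theta, w=75) cum 580
⇒ x* = 10
y-coordinate, sorted with cumulative weight:
  y=1 (Beta, w=100) cum 100
  y=6 (Eta, w=110) cum 210
  y=9 (Delta, w=100) cum 310  ← median
  y=11 (Theta, w=75) cum 385
  y=12 (Alpha, w=4) cum 389
  y=16 (Epsilon, w=30) cum 419
  y=17 (Gamma, w=11) cum 430
  y=17 (Zeta, w=150) cum 580
⇒ y* = 9

(10, 9)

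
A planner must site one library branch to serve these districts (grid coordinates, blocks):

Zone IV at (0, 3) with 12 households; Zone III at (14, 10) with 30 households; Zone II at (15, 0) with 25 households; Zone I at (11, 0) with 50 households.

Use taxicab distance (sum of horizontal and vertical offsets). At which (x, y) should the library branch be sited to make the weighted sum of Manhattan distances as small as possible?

(11, 0)

Manhattan distance separates: Σwᵢ(|x−xᵢ|+|y−yᵢ|) = Σwᵢ|x−xᵢ| + Σwᵢ|y−yᵢ|, so x and y are optimised independently as 1-D weighted medians.
Total weight W = 117; half = 58.5.
x-coordinate, sorted with cumulative weight:
  x=0 (Zone IV, w=12) cum 12
  x=11 (Zone I, w=50) cum 62  ← median
  x=14 (Zone III, w=30) cum 92
  x=15 (Zone II, w=25) cum 117
⇒ x* = 11
y-coordinate, sorted with cumulative weight:
  y=0 (Zone II, w=25) cum 25
  y=0 (Zone I, w=50) cum 75  ← median
  y=3 (Zone IV, w=12) cum 87
  y=10 (Zone III, w=30) cum 117
⇒ y* = 0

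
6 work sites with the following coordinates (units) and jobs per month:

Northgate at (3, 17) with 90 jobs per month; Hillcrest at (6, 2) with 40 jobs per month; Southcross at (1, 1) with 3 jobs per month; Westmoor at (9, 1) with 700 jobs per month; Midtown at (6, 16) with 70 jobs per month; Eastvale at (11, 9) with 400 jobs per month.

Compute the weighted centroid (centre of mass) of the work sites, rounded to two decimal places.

(8.93, 5.40)

The minimiser of Σwᵢ‖p−pᵢ‖² is the weighted centroid p* = (Σwᵢpᵢ)/(Σwᵢ).
Σwᵢ = 1303.
Σwᵢxᵢ = 90·3 + 40·6 + 3·1 + 700·9 + 70·6 + 400·11 = 11633.
Σwᵢyᵢ = 90·17 + 40·2 + 3·1 + 700·1 + 70·16 + 400·9 = 7033.
x* = 11633/1303 = 8.93, y* = 7033/1303 = 5.40.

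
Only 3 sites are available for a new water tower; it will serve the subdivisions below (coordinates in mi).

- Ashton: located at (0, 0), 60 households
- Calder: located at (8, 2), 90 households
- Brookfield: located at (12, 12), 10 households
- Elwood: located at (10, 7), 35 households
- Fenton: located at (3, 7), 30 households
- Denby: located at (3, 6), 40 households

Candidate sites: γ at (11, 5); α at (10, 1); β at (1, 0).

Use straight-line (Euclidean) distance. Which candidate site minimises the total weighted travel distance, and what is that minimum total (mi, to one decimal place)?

Total weighted distance at each candidate:
  γ (11, 5): total = 1825.7
  α (10, 1): total = 1746.7
  β (1, 0): total = 1748.4
Minimum is at α with total 1746.7 mi.

α, total 1746.7 mi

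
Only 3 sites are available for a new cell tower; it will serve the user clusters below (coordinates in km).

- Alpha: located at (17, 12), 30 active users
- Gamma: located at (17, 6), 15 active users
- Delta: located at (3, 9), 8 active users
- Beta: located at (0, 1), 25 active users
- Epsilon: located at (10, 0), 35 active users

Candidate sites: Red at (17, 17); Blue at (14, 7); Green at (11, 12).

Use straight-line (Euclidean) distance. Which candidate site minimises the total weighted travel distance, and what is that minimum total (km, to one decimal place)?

Total weighted distance at each candidate:
  Red (17, 17): total = 1671.1
  Blue (14, 7): total = 974.8
  Green (11, 12): total = 1186.0
Minimum is at Blue with total 974.8 km.

Blue, total 974.8 km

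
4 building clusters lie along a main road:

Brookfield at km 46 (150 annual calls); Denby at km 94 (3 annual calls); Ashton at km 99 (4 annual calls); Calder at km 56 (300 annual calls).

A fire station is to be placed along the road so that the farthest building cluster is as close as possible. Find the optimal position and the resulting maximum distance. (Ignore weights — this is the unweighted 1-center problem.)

The 1-center on a line is the midpoint of the two extreme points: leftmost at 46, rightmost at 99.
Optimal location = (46 + 99)/2 = 72.5; maximum distance = (99 − 46)/2 = 26.5.

location 72.5, max distance 26.5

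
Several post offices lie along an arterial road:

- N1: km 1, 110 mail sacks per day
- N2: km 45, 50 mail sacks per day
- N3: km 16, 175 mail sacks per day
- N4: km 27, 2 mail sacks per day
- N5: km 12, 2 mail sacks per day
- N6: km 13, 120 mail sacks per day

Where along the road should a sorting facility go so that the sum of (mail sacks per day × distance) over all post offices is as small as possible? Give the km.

For a sum of weighted absolute distances on a line, the optimum is the weighted median (not the mean). Total weight W = 459; half-weight = 229.5.
Sort by position and accumulate weight:
  km 1 (N1, w=110) → cum 110
  km 12 (N5, w=2) → cum 112
  km 13 (N6, w=120) → cum 232  ≥ 229.5 → median here
  km 16 (N3, w=175) → cum 407
  km 27 (N4, w=2) → cum 409
  km 45 (N2, w=50) → cum 459
Optimal location: km 13.

x = 13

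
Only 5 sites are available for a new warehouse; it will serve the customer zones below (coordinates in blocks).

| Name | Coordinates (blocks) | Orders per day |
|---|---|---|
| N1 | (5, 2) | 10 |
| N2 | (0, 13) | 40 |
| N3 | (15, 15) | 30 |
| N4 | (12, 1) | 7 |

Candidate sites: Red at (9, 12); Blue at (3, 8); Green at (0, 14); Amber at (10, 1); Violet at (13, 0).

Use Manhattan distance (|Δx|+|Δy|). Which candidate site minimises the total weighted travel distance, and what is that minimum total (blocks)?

Total weighted distance at each candidate:
  Red (9, 12): total = 908
  Blue (3, 8): total = 1082
  Green (0, 14): total = 865
  Amber (10, 1): total = 1524
  Violet (13, 0): total = 1664
Minimum is at Green with total 865 blocks.

Green, total 865 blocks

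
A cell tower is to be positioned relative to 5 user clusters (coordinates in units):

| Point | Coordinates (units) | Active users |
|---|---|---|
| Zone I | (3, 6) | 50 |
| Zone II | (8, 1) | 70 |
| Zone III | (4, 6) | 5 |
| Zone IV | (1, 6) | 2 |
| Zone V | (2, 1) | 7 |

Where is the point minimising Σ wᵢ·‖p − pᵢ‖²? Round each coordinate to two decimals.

The minimiser of Σwᵢ‖p−pᵢ‖² is the weighted centroid p* = (Σwᵢpᵢ)/(Σwᵢ).
Σwᵢ = 134.
Σwᵢxᵢ = 50·3 + 70·8 + 5·4 + 2·1 + 7·2 = 746.
Σwᵢyᵢ = 50·6 + 70·1 + 5·6 + 2·6 + 7·1 = 419.
x* = 746/134 = 5.57, y* = 419/134 = 3.13.

(5.57, 3.13)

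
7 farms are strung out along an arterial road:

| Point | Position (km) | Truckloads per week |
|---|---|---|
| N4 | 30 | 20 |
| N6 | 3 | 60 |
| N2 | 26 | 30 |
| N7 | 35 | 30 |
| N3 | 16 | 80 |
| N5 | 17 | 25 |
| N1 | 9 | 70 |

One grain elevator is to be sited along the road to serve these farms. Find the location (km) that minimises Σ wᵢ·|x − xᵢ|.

For a sum of weighted absolute distances on a line, the optimum is the weighted median (not the mean). Total weight W = 315; half-weight = 157.5.
Sort by position and accumulate weight:
  km 3 (N6, w=60) → cum 60
  km 9 (N1, w=70) → cum 130
  km 16 (N3, w=80) → cum 210  ≥ 157.5 → median here
  km 17 (N5, w=25) → cum 235
  km 26 (N2, w=30) → cum 265
  km 30 (N4, w=20) → cum 285
  km 35 (N7, w=30) → cum 315
Optimal location: km 16.

x = 16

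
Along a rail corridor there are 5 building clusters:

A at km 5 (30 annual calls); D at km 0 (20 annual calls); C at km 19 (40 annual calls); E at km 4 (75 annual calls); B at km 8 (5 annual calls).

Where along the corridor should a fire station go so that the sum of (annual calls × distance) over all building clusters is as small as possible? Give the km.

x = 4

For a sum of weighted absolute distances on a line, the optimum is the weighted median (not the mean). Total weight W = 170; half-weight = 85.
Sort by position and accumulate weight:
  km 0 (D, w=20) → cum 20
  km 4 (E, w=75) → cum 95  ≥ 85 → median here
  km 5 (A, w=30) → cum 125
  km 8 (B, w=5) → cum 130
  km 19 (C, w=40) → cum 170
Optimal location: km 4.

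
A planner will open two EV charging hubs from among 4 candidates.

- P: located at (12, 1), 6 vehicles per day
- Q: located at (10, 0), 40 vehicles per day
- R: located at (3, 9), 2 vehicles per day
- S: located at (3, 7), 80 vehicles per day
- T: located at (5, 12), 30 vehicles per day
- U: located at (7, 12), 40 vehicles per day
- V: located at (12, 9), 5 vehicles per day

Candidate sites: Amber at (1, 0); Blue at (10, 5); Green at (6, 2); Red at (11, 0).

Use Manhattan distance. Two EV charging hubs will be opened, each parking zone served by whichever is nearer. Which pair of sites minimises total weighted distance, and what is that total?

Evaluate every pair (each demand assigned to the nearer of the two):
  {Green, Red}: total = 1532
  {Blue, Red}: total = 1584
  {Blue, Green}: total = 1656
  {Amber, Blue}: total = 1768
  {Amber, Green}: total = 1777
  {Amber, Red}: total = 1964
Best pair: {Green, Red} with total 1532.

{Green, Red}, total 1532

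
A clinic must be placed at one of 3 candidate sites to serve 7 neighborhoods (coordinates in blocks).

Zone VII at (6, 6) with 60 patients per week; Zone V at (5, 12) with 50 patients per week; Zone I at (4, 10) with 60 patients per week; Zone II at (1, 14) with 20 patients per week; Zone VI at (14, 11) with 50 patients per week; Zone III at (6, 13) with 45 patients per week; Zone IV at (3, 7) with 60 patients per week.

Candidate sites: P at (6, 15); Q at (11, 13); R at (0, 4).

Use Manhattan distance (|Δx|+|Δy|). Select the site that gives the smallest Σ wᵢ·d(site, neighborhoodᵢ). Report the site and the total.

P, total 2630 blocks

Total weighted distance at each candidate:
  P (6, 15): total = 2630
  Q (11, 13): total = 3205
  R (0, 4): total = 4035
Minimum is at P with total 2630 blocks.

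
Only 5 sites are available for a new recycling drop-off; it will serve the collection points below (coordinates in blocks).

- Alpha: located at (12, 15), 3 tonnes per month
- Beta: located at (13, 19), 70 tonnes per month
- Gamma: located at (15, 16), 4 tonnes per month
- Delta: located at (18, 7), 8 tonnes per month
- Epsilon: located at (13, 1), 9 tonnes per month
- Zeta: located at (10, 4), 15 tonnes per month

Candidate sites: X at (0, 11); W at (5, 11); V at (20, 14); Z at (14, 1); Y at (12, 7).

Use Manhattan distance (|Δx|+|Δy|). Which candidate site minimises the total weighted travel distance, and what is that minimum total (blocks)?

Total weighted distance at each candidate:
  X (0, 11): total = 2236
  W (5, 11): total = 1691
  V (20, 14): total = 1447
  Z (14, 1): total = 1636
  Y (12, 7): total = 1168
Minimum is at Y with total 1168 blocks.

Y, total 1168 blocks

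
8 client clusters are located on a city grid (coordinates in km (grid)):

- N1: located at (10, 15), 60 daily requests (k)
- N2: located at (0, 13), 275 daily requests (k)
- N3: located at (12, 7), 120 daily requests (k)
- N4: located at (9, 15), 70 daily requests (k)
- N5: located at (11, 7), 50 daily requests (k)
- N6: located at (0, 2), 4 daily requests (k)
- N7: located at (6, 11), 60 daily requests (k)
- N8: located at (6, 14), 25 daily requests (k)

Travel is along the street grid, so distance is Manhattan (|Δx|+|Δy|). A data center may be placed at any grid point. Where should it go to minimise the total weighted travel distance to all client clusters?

(6, 13)

Manhattan distance separates: Σwᵢ(|x−xᵢ|+|y−yᵢ|) = Σwᵢ|x−xᵢ| + Σwᵢ|y−yᵢ|, so x and y are optimised independently as 1-D weighted medians.
Total weight W = 664; half = 332.
x-coordinate, sorted with cumulative weight:
  x=0 (N2, w=275) cum 275
  x=0 (N6, w=4) cum 279
  x=6 (N7, w=60) cum 339  ← median
  x=6 (N8, w=25) cum 364
  x=9 (N4, w=70) cum 434
  x=10 (N1, w=60) cum 494
  x=11 (N5, w=50) cum 544
  x=12 (N3, w=120) cum 664
⇒ x* = 6
y-coordinate, sorted with cumulative weight:
  y=2 (N6, w=4) cum 4
  y=7 (N3, w=120) cum 124
  y=7 (N5, w=50) cum 174
  y=11 (N7, w=60) cum 234
  y=13 (N2, w=275) cum 509  ← median
  y=14 (N8, w=25) cum 534
  y=15 (N1, w=60) cum 594
  y=15 (N4, w=70) cum 664
⇒ y* = 13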